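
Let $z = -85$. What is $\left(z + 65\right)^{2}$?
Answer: $400$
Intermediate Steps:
$\left(z + 65\right)^{2} = \left(-85 + 65\right)^{2} = \left(-20\right)^{2} = 400$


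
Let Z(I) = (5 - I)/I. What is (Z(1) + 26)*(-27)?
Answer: -810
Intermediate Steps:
Z(I) = (5 - I)/I
(Z(1) + 26)*(-27) = ((5 - 1*1)/1 + 26)*(-27) = (1*(5 - 1) + 26)*(-27) = (1*4 + 26)*(-27) = (4 + 26)*(-27) = 30*(-27) = -810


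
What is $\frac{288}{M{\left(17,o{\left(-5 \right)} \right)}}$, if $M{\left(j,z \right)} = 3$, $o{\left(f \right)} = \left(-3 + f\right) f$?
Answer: $96$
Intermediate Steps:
$o{\left(f \right)} = f \left(-3 + f\right)$
$\frac{288}{M{\left(17,o{\left(-5 \right)} \right)}} = \frac{288}{3} = 288 \cdot \frac{1}{3} = 96$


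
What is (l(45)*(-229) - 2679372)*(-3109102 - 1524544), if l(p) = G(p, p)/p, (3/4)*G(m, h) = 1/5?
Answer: 8380305655880336/675 ≈ 1.2415e+13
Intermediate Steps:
G(m, h) = 4/15 (G(m, h) = (4/3)/5 = (4/3)*(⅕) = 4/15)
l(p) = 4/(15*p)
(l(45)*(-229) - 2679372)*(-3109102 - 1524544) = (((4/15)/45)*(-229) - 2679372)*(-3109102 - 1524544) = (((4/15)*(1/45))*(-229) - 2679372)*(-4633646) = ((4/675)*(-229) - 2679372)*(-4633646) = (-916/675 - 2679372)*(-4633646) = -1808577016/675*(-4633646) = 8380305655880336/675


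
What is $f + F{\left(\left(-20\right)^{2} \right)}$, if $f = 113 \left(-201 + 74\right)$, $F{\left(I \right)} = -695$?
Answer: $-15046$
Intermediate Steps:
$f = -14351$ ($f = 113 \left(-127\right) = -14351$)
$f + F{\left(\left(-20\right)^{2} \right)} = -14351 - 695 = -15046$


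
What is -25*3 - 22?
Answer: -97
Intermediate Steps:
-25*3 - 22 = -75 - 22 = -97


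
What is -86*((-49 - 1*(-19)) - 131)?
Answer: 13846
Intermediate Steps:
-86*((-49 - 1*(-19)) - 131) = -86*((-49 + 19) - 131) = -86*(-30 - 131) = -86*(-161) = 13846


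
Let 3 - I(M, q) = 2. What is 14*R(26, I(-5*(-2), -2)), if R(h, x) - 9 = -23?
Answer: -196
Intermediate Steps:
I(M, q) = 1 (I(M, q) = 3 - 1*2 = 3 - 2 = 1)
R(h, x) = -14 (R(h, x) = 9 - 23 = -14)
14*R(26, I(-5*(-2), -2)) = 14*(-14) = -196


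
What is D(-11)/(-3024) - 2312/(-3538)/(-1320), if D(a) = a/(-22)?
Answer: -388607/588440160 ≈ -0.00066040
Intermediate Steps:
D(a) = -a/22 (D(a) = a*(-1/22) = -a/22)
D(-11)/(-3024) - 2312/(-3538)/(-1320) = -1/22*(-11)/(-3024) - 2312/(-3538)/(-1320) = (½)*(-1/3024) - 2312*(-1/3538)*(-1/1320) = -1/6048 + (1156/1769)*(-1/1320) = -1/6048 - 289/583770 = -388607/588440160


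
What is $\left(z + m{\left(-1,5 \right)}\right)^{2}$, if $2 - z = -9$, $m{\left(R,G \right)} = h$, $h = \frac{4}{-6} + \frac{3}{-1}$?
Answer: $\frac{484}{9} \approx 53.778$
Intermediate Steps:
$h = - \frac{11}{3}$ ($h = 4 \left(- \frac{1}{6}\right) + 3 \left(-1\right) = - \frac{2}{3} - 3 = - \frac{11}{3} \approx -3.6667$)
$m{\left(R,G \right)} = - \frac{11}{3}$
$z = 11$ ($z = 2 - -9 = 2 + 9 = 11$)
$\left(z + m{\left(-1,5 \right)}\right)^{2} = \left(11 - \frac{11}{3}\right)^{2} = \left(\frac{22}{3}\right)^{2} = \frac{484}{9}$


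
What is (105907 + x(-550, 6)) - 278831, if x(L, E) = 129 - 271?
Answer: -173066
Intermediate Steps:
x(L, E) = -142
(105907 + x(-550, 6)) - 278831 = (105907 - 142) - 278831 = 105765 - 278831 = -173066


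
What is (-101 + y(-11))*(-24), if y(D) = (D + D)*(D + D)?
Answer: -9192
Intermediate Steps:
y(D) = 4*D**2 (y(D) = (2*D)*(2*D) = 4*D**2)
(-101 + y(-11))*(-24) = (-101 + 4*(-11)**2)*(-24) = (-101 + 4*121)*(-24) = (-101 + 484)*(-24) = 383*(-24) = -9192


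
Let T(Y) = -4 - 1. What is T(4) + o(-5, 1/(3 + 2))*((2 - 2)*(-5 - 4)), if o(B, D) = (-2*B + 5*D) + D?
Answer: -5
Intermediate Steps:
T(Y) = -5
o(B, D) = -2*B + 6*D
T(4) + o(-5, 1/(3 + 2))*((2 - 2)*(-5 - 4)) = -5 + (-2*(-5) + 6/(3 + 2))*((2 - 2)*(-5 - 4)) = -5 + (10 + 6/5)*(0*(-9)) = -5 + (10 + 6*(⅕))*0 = -5 + (10 + 6/5)*0 = -5 + (56/5)*0 = -5 + 0 = -5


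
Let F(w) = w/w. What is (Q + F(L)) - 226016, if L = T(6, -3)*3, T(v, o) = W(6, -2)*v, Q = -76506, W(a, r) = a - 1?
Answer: -302521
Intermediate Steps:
W(a, r) = -1 + a
T(v, o) = 5*v (T(v, o) = (-1 + 6)*v = 5*v)
L = 90 (L = (5*6)*3 = 30*3 = 90)
F(w) = 1
(Q + F(L)) - 226016 = (-76506 + 1) - 226016 = -76505 - 226016 = -302521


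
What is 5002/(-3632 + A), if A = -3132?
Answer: -2501/3382 ≈ -0.73950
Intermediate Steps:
5002/(-3632 + A) = 5002/(-3632 - 3132) = 5002/(-6764) = 5002*(-1/6764) = -2501/3382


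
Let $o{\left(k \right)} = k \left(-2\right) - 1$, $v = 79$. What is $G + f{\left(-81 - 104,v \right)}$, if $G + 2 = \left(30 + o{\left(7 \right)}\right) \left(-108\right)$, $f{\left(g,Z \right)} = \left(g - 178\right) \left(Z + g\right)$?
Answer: $36856$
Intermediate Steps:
$o{\left(k \right)} = -1 - 2 k$ ($o{\left(k \right)} = - 2 k - 1 = -1 - 2 k$)
$f{\left(g,Z \right)} = \left(-178 + g\right) \left(Z + g\right)$
$G = -1622$ ($G = -2 + \left(30 - 15\right) \left(-108\right) = -2 + 15 \left(-108\right) = -2 - 1620 = -1622$)
$G + f{\left(-81 - 104,v \right)} = -1622 + \left(\left(-81 - 104\right)^{2} - 14062 - 178 \left(-81 - 104\right) + 79 \left(-81 - 104\right)\right) = -1622 + \left(\left(-185\right)^{2} - 14062 - -32930 + 79 \left(-185\right)\right) = -1622 + \left(34225 - 14062 + 32930 - 14615\right) = -1622 + 38478 = 36856$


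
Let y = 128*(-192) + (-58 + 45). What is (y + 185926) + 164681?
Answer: 326018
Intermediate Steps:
y = -24589 (y = -24576 - 13 = -24589)
(y + 185926) + 164681 = (-24589 + 185926) + 164681 = 161337 + 164681 = 326018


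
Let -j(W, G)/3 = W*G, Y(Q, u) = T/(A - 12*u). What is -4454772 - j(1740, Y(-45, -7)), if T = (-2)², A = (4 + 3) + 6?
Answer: -432092004/97 ≈ -4.4546e+6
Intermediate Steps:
A = 13 (A = 7 + 6 = 13)
T = 4
Y(Q, u) = 4/(13 - 12*u)
j(W, G) = -3*G*W (j(W, G) = -3*W*G = -3*G*W)
-4454772 - j(1740, Y(-45, -7)) = -4454772 - (-3)*(-4/(-13 + 12*(-7)))*1740 = -4454772 - (-3)*(-4/(-13 - 84))*1740 = -4454772 - (-3)*(-4/(-97))*1740 = -4454772 - (-3)*(-4*(-1/97))*1740 = -4454772 - (-3)*4*1740/97 = -4454772 - 1*(-20880/97) = -4454772 + 20880/97 = -432092004/97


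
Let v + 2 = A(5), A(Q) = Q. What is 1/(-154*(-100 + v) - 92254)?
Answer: -1/77316 ≈ -1.2934e-5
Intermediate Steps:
v = 3 (v = -2 + 5 = 3)
1/(-154*(-100 + v) - 92254) = 1/(-154*(-100 + 3) - 92254) = 1/(-154*(-97) - 92254) = 1/(14938 - 92254) = 1/(-77316) = -1/77316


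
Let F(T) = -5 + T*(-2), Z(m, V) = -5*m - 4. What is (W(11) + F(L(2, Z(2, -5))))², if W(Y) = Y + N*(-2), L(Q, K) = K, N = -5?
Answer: 1936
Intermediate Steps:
Z(m, V) = -4 - 5*m
F(T) = -5 - 2*T
W(Y) = 10 + Y (W(Y) = Y - 5*(-2) = Y + 10 = 10 + Y)
(W(11) + F(L(2, Z(2, -5))))² = ((10 + 11) + (-5 - 2*(-4 - 5*2)))² = (21 + (-5 - 2*(-4 - 10)))² = (21 + (-5 - 2*(-14)))² = (21 + (-5 + 28))² = (21 + 23)² = 44² = 1936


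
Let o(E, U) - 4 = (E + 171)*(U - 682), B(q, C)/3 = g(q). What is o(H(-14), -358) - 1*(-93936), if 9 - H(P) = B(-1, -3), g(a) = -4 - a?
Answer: -102620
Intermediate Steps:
B(q, C) = -12 - 3*q (B(q, C) = 3*(-4 - q) = -12 - 3*q)
H(P) = 18 (H(P) = 9 - (-12 - 3*(-1)) = 9 - (-12 + 3) = 9 - 1*(-9) = 9 + 9 = 18)
o(E, U) = 4 + (-682 + U)*(171 + E) (o(E, U) = 4 + (E + 171)*(U - 682) = 4 + (171 + E)*(-682 + U) = 4 + (-682 + U)*(171 + E))
o(H(-14), -358) - 1*(-93936) = (-116618 - 682*18 + 171*(-358) + 18*(-358)) - 1*(-93936) = (-116618 - 12276 - 61218 - 6444) + 93936 = -196556 + 93936 = -102620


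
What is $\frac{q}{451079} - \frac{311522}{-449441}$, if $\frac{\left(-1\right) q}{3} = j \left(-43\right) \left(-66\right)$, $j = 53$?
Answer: $- \frac{62285623484}{202733396839} \approx -0.30723$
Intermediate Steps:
$q = -451242$ ($q = - 3 \cdot 53 \left(-43\right) \left(-66\right) = - 3 \left(\left(-2279\right) \left(-66\right)\right) = \left(-3\right) 150414 = -451242$)
$\frac{q}{451079} - \frac{311522}{-449441} = - \frac{451242}{451079} - \frac{311522}{-449441} = \left(-451242\right) \frac{1}{451079} - - \frac{311522}{449441} = - \frac{451242}{451079} + \frac{311522}{449441} = - \frac{62285623484}{202733396839}$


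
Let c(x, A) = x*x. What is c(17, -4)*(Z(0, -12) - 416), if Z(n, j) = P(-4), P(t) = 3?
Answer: -119357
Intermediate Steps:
c(x, A) = x**2
Z(n, j) = 3
c(17, -4)*(Z(0, -12) - 416) = 17**2*(3 - 416) = 289*(-413) = -119357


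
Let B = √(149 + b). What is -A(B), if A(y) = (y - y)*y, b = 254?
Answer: 0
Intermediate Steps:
B = √403 (B = √(149 + 254) = √403 ≈ 20.075)
A(y) = 0 (A(y) = 0*y = 0)
-A(B) = -1*0 = 0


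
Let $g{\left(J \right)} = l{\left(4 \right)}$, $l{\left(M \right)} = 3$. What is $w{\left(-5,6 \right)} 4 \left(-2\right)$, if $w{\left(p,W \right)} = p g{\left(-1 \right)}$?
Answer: $120$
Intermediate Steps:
$g{\left(J \right)} = 3$
$w{\left(p,W \right)} = 3 p$ ($w{\left(p,W \right)} = p 3 = 3 p$)
$w{\left(-5,6 \right)} 4 \left(-2\right) = 3 \left(-5\right) 4 \left(-2\right) = \left(-15\right) 4 \left(-2\right) = \left(-60\right) \left(-2\right) = 120$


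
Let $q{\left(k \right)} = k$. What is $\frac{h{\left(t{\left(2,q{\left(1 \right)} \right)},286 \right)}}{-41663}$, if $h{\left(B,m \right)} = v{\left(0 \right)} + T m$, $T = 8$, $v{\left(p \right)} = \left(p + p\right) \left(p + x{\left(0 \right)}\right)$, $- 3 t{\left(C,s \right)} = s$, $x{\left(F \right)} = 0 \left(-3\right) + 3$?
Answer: $- \frac{2288}{41663} \approx -0.054917$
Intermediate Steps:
$x{\left(F \right)} = 3$ ($x{\left(F \right)} = 0 + 3 = 3$)
$t{\left(C,s \right)} = - \frac{s}{3}$
$v{\left(p \right)} = 2 p \left(3 + p\right)$ ($v{\left(p \right)} = \left(p + p\right) \left(p + 3\right) = 2 p \left(3 + p\right)$)
$h{\left(B,m \right)} = 8 m$ ($h{\left(B,m \right)} = 2 \cdot 0 \left(3 + 0\right) + 8 m = 2 \cdot 0 \cdot 3 + 8 m = 0 + 8 m = 8 m$)
$\frac{h{\left(t{\left(2,q{\left(1 \right)} \right)},286 \right)}}{-41663} = \frac{8 \cdot 286}{-41663} = 2288 \left(- \frac{1}{41663}\right) = - \frac{2288}{41663}$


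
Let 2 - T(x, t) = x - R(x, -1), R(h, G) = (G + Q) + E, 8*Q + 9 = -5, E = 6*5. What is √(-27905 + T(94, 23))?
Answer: 3*I*√12431/2 ≈ 167.24*I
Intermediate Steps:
E = 30
Q = -7/4 (Q = -9/8 + (⅛)*(-5) = -9/8 - 5/8 = -7/4 ≈ -1.7500)
R(h, G) = 113/4 + G (R(h, G) = (G - 7/4) + 30 = (-7/4 + G) + 30 = 113/4 + G)
T(x, t) = 117/4 - x (T(x, t) = 2 - (x - (113/4 - 1)) = 2 - (x - 1*109/4) = 2 - (x - 109/4) = 2 - (-109/4 + x) = 2 + (109/4 - x) = 117/4 - x)
√(-27905 + T(94, 23)) = √(-27905 + (117/4 - 1*94)) = √(-27905 + (117/4 - 94)) = √(-27905 - 259/4) = √(-111879/4) = 3*I*√12431/2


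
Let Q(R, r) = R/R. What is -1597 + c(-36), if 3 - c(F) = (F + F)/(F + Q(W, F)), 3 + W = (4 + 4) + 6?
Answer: -55862/35 ≈ -1596.1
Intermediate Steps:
W = 11 (W = -3 + ((4 + 4) + 6) = -3 + (8 + 6) = -3 + 14 = 11)
Q(R, r) = 1
c(F) = 3 - 2*F/(1 + F) (c(F) = 3 - (F + F)/(F + 1) = 3 - 2*F/(1 + F))
-1597 + c(-36) = -1597 + (3 - 36)/(1 - 36) = -1597 - 33/(-35) = -1597 - 1/35*(-33) = -1597 + 33/35 = -55862/35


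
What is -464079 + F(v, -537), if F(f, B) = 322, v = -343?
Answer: -463757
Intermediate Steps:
-464079 + F(v, -537) = -464079 + 322 = -463757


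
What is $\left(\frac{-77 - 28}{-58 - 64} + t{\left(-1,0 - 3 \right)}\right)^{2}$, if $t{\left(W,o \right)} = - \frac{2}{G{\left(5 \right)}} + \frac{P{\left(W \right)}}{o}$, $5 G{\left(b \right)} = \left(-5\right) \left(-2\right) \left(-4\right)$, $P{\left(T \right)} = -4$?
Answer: $\frac{3200521}{535824} \approx 5.9731$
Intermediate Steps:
$G{\left(b \right)} = -8$ ($G{\left(b \right)} = \frac{\left(-5\right) \left(-2\right) \left(-4\right)}{5} = \frac{10 \left(-4\right)}{5} = \frac{1}{5} \left(-40\right) = -8$)
$t{\left(W,o \right)} = \frac{1}{4} - \frac{4}{o}$ ($t{\left(W,o \right)} = - \frac{2}{-8} - \frac{4}{o} = \left(-2\right) \left(- \frac{1}{8}\right) - \frac{4}{o} = \frac{1}{4} - \frac{4}{o}$)
$\left(\frac{-77 - 28}{-58 - 64} + t{\left(-1,0 - 3 \right)}\right)^{2} = \left(\frac{-77 - 28}{-58 - 64} + \frac{-16 + \left(0 - 3\right)}{4 \left(0 - 3\right)}\right)^{2} = \left(- \frac{105}{-122} + \frac{-16 - 3}{4 \left(-3\right)}\right)^{2} = \left(\left(-105\right) \left(- \frac{1}{122}\right) + \frac{1}{4} \left(- \frac{1}{3}\right) \left(-19\right)\right)^{2} = \left(\frac{105}{122} + \frac{19}{12}\right)^{2} = \left(\frac{1789}{732}\right)^{2} = \frac{3200521}{535824}$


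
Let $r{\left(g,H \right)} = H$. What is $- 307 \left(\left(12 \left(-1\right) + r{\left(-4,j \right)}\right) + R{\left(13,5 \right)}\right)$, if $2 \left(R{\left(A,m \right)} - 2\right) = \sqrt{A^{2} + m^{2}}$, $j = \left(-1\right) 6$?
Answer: $4912 - \frac{307 \sqrt{194}}{2} \approx 2774.0$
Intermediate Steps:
$j = -6$
$R{\left(A,m \right)} = 2 + \frac{\sqrt{A^{2} + m^{2}}}{2}$
$- 307 \left(\left(12 \left(-1\right) + r{\left(-4,j \right)}\right) + R{\left(13,5 \right)}\right) = - 307 \left(\left(12 \left(-1\right) - 6\right) + \left(2 + \frac{\sqrt{13^{2} + 5^{2}}}{2}\right)\right) = - 307 \left(\left(-12 - 6\right) + \left(2 + \frac{\sqrt{169 + 25}}{2}\right)\right) = - 307 \left(-18 + \left(2 + \frac{\sqrt{194}}{2}\right)\right) = - 307 \left(-16 + \frac{\sqrt{194}}{2}\right) = 4912 - \frac{307 \sqrt{194}}{2}$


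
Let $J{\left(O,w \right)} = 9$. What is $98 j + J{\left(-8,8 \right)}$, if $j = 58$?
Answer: $5693$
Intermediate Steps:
$98 j + J{\left(-8,8 \right)} = 98 \cdot 58 + 9 = 5684 + 9 = 5693$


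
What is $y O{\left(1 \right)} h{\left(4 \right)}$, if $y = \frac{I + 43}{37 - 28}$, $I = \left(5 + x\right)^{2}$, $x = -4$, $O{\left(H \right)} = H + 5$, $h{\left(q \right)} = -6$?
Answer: $-176$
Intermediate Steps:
$O{\left(H \right)} = 5 + H$
$I = 1$ ($I = \left(5 - 4\right)^{2} = 1^{2} = 1$)
$y = \frac{44}{9}$ ($y = \frac{1 + 43}{37 - 28} = \frac{44}{9} \approx 4.8889$)
$y O{\left(1 \right)} h{\left(4 \right)} = \frac{44 \left(5 + 1\right)}{9} \left(-6\right) = \frac{44}{9} \cdot 6 \left(-6\right) = \frac{88}{3} \left(-6\right) = -176$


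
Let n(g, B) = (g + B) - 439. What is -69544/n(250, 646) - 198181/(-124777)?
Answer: -8586922971/57023089 ≈ -150.59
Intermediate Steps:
n(g, B) = -439 + B + g (n(g, B) = (B + g) - 439 = -439 + B + g)
-69544/n(250, 646) - 198181/(-124777) = -69544/(-439 + 646 + 250) - 198181/(-124777) = -69544/457 - 198181*(-1/124777) = -69544*1/457 + 198181/124777 = -69544/457 + 198181/124777 = -8586922971/57023089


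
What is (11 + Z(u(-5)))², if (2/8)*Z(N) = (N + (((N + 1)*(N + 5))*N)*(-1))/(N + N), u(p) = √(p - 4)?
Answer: -855 - 1512*I ≈ -855.0 - 1512.0*I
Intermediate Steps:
u(p) = √(-4 + p)
Z(N) = 2*(N - N*(1 + N)*(5 + N))/N (Z(N) = 4*((N + (((N + 1)*(N + 5))*N)*(-1))/(N + N)) = 4*((N + (((1 + N)*(5 + N))*N)*(-1))/((2*N))) = 4*((N + (N*(1 + N)*(5 + N))*(-1))*(1/(2*N))) = 4*((N - N*(1 + N)*(5 + N))*(1/(2*N))) = 4*((N - N*(1 + N)*(5 + N))/(2*N)) = 2*(N - N*(1 + N)*(5 + N))/N)
(11 + Z(u(-5)))² = (11 + (-8 - 12*√(-4 - 5) - 2*(√(-4 - 5))²))² = (11 + (-8 - 36*I - 2*(√(-9))²))² = (11 + (-8 - 36*I - 2*(3*I)²))² = (11 + (-8 - 36*I - 2*(-9)))² = (11 + (-8 - 36*I + 18))² = (11 + (10 - 36*I))² = (21 - 36*I)²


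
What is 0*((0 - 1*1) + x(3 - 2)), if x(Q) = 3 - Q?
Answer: 0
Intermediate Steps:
0*((0 - 1*1) + x(3 - 2)) = 0*((0 - 1*1) + (3 - (3 - 2))) = 0*((0 - 1) + (3 - 1*1)) = 0*(-1 + (3 - 1)) = 0*(-1 + 2) = 0*1 = 0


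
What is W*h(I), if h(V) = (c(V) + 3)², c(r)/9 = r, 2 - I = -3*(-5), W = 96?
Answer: 1247616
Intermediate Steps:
I = -13 (I = 2 - (-3)*(-5) = 2 - 1*15 = 2 - 15 = -13)
c(r) = 9*r
h(V) = (3 + 9*V)² (h(V) = (9*V + 3)² = (3 + 9*V)²)
W*h(I) = 96*(9*(1 + 3*(-13))²) = 96*(9*(1 - 39)²) = 96*(9*(-38)²) = 96*(9*1444) = 96*12996 = 1247616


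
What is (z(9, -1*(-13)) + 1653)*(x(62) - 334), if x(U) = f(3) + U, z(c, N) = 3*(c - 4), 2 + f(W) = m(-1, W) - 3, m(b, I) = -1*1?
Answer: -463704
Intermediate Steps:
m(b, I) = -1
f(W) = -6 (f(W) = -2 + (-1 - 3) = -2 - 4 = -6)
z(c, N) = -12 + 3*c (z(c, N) = 3*(-4 + c) = -12 + 3*c)
x(U) = -6 + U
(z(9, -1*(-13)) + 1653)*(x(62) - 334) = ((-12 + 3*9) + 1653)*((-6 + 62) - 334) = ((-12 + 27) + 1653)*(56 - 334) = (15 + 1653)*(-278) = 1668*(-278) = -463704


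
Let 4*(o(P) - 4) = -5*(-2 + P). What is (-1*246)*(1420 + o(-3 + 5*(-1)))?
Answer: -353379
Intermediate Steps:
o(P) = 13/2 - 5*P/4 (o(P) = 4 + (-5*(-2 + P))/4 = 4 + (10 - 5*P)/4 = 4 + (5/2 - 5*P/4) = 13/2 - 5*P/4)
(-1*246)*(1420 + o(-3 + 5*(-1))) = (-1*246)*(1420 + (13/2 - 5*(-3 + 5*(-1))/4)) = -246*(1420 + (13/2 - 5*(-3 - 5)/4)) = -246*(1420 + (13/2 - 5/4*(-8))) = -246*(1420 + (13/2 + 10)) = -246*(1420 + 33/2) = -246*2873/2 = -353379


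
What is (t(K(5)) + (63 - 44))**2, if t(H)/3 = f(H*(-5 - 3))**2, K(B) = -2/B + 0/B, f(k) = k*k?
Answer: 43465161289/390625 ≈ 1.1127e+5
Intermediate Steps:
f(k) = k**2
K(B) = -2/B (K(B) = -2/B + 0 = -2/B)
t(H) = 12288*H**4 (t(H) = 3*((H*(-5 - 3))**2)**2 = 3*((H*(-8))**2)**2 = 3*((-8*H)**2)**2 = 3*(64*H**2)**2 = 3*(4096*H**4) = 12288*H**4)
(t(K(5)) + (63 - 44))**2 = (12288*(-2/5)**4 + (63 - 44))**2 = (12288*(-2*1/5)**4 + 19)**2 = (12288*(-2/5)**4 + 19)**2 = (12288*(16/625) + 19)**2 = (196608/625 + 19)**2 = (208483/625)**2 = 43465161289/390625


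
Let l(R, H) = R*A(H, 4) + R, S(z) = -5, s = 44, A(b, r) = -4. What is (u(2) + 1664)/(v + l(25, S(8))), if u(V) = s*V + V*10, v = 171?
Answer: 443/24 ≈ 18.458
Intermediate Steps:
l(R, H) = -3*R (l(R, H) = R*(-4) + R = -4*R + R = -3*R)
u(V) = 54*V (u(V) = 44*V + V*10 = 44*V + 10*V = 54*V)
(u(2) + 1664)/(v + l(25, S(8))) = (54*2 + 1664)/(171 - 3*25) = (108 + 1664)/(171 - 75) = 1772/96 = 1772*(1/96) = 443/24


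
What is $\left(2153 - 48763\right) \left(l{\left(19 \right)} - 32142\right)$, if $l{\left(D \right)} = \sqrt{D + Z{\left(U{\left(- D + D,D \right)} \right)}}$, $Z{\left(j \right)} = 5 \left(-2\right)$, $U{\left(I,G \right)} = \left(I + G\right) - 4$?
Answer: $1497998790$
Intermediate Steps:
$U{\left(I,G \right)} = -4 + G + I$ ($U{\left(I,G \right)} = \left(G + I\right) - 4 = -4 + G + I$)
$Z{\left(j \right)} = -10$
$l{\left(D \right)} = \sqrt{-10 + D}$ ($l{\left(D \right)} = \sqrt{D - 10} = \sqrt{-10 + D}$)
$\left(2153 - 48763\right) \left(l{\left(19 \right)} - 32142\right) = \left(2153 - 48763\right) \left(\sqrt{-10 + 19} - 32142\right) = - 46610 \left(\sqrt{9} - 32142\right) = - 46610 \left(3 - 32142\right) = \left(-46610\right) \left(-32139\right) = 1497998790$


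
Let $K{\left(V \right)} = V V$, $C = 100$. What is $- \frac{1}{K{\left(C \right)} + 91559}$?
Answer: $- \frac{1}{101559} \approx -9.8465 \cdot 10^{-6}$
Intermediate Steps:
$K{\left(V \right)} = V^{2}$
$- \frac{1}{K{\left(C \right)} + 91559} = - \frac{1}{100^{2} + 91559} = - \frac{1}{10000 + 91559} = - \frac{1}{101559}$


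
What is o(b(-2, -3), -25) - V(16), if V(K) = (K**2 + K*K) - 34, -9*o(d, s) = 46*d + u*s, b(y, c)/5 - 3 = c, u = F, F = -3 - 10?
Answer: -4627/9 ≈ -514.11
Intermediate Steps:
F = -13
u = -13
b(y, c) = 15 + 5*c
o(d, s) = -46*d/9 + 13*s/9 (o(d, s) = -(46*d - 13*s)/9 = -(-13*s + 46*d)/9 = -46*d/9 + 13*s/9)
V(K) = -34 + 2*K**2 (V(K) = (K**2 + K**2) - 34 = 2*K**2 - 34 = -34 + 2*K**2)
o(b(-2, -3), -25) - V(16) = (-46*(15 + 5*(-3))/9 + (13/9)*(-25)) - (-34 + 2*16**2) = (-46*(15 - 15)/9 - 325/9) - (-34 + 2*256) = (-46/9*0 - 325/9) - (-34 + 512) = (0 - 325/9) - 1*478 = -325/9 - 478 = -4627/9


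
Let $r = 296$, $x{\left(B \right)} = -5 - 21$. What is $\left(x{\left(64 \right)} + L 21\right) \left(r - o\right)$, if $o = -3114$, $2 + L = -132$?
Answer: $-9684400$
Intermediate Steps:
$L = -134$ ($L = -2 - 132 = -134$)
$x{\left(B \right)} = -26$ ($x{\left(B \right)} = -5 - 21 = -26$)
$\left(x{\left(64 \right)} + L 21\right) \left(r - o\right) = \left(-26 - 2814\right) \left(296 - -3114\right) = \left(-26 - 2814\right) \left(296 + 3114\right) = \left(-2840\right) 3410 = -9684400$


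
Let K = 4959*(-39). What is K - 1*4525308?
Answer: -4718709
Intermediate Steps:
K = -193401
K - 1*4525308 = -193401 - 1*4525308 = -193401 - 4525308 = -4718709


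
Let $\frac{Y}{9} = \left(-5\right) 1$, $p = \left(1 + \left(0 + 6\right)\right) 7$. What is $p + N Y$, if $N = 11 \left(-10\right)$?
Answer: $4999$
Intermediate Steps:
$p = 49$ ($p = \left(1 + 6\right) 7 = 7 \cdot 7 = 49$)
$N = -110$
$Y = -45$ ($Y = 9 \left(\left(-5\right) 1\right) = 9 \left(-5\right) = -45$)
$p + N Y = 49 - -4950 = 49 + 4950 = 4999$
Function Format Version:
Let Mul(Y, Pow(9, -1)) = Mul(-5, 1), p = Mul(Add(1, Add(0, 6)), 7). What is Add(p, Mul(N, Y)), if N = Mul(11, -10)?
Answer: 4999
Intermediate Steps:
p = 49 (p = Mul(Add(1, 6), 7) = Mul(7, 7) = 49)
N = -110
Y = -45 (Y = Mul(9, Mul(-5, 1)) = Mul(9, -5) = -45)
Add(p, Mul(N, Y)) = Add(49, Mul(-110, -45)) = Add(49, 4950) = 4999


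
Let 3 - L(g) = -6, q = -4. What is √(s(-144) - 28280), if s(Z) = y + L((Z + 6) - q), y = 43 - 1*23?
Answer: 3*I*√3139 ≈ 168.08*I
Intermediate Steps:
L(g) = 9 (L(g) = 3 - 1*(-6) = 3 + 6 = 9)
y = 20 (y = 43 - 23 = 20)
s(Z) = 29 (s(Z) = 20 + 9 = 29)
√(s(-144) - 28280) = √(29 - 28280) = √(-28251) = 3*I*√3139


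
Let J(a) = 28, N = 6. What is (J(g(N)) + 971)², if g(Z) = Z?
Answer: 998001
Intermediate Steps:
(J(g(N)) + 971)² = (28 + 971)² = 999² = 998001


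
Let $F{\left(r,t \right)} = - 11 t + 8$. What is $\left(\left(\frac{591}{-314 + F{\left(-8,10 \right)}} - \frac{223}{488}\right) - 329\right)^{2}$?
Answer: $\frac{70498710115201}{643941376} \approx 1.0948 \cdot 10^{5}$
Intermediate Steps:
$F{\left(r,t \right)} = 8 - 11 t$
$\left(\left(\frac{591}{-314 + F{\left(-8,10 \right)}} - \frac{223}{488}\right) - 329\right)^{2} = \left(\left(\frac{591}{-314 + \left(8 - 110\right)} - \frac{223}{488}\right) - 329\right)^{2} = \left(\left(\frac{591}{-314 - 102} - \frac{223}{488}\right) - 329\right)^{2} = \left(\left(\frac{591}{-416} - \frac{223}{488}\right) - 329\right)^{2} = \left(\left(591 \left(- \frac{1}{416}\right) - \frac{223}{488}\right) - 329\right)^{2} = \left(\left(- \frac{591}{416} - \frac{223}{488}\right) - 329\right)^{2} = \left(- \frac{47647}{25376} - 329\right)^{2} = \left(- \frac{8396351}{25376}\right)^{2} = \frac{70498710115201}{643941376}$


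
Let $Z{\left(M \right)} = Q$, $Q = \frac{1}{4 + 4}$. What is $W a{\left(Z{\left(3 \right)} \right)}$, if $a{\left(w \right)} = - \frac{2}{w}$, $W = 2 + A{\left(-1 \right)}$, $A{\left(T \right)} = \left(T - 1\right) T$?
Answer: $-64$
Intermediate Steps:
$A{\left(T \right)} = T \left(-1 + T\right)$ ($A{\left(T \right)} = \left(-1 + T\right) T = T \left(-1 + T\right)$)
$W = 4$ ($W = 2 - \left(-1 - 1\right) = 2 - -2 = 2 + 2 = 4$)
$Q = \frac{1}{8} \approx 0.125$
$Z{\left(M \right)} = \frac{1}{8}$
$W a{\left(Z{\left(3 \right)} \right)} = 4 \left(- 2 \frac{1}{\frac{1}{8}}\right) = 4 \left(\left(-2\right) 8\right) = 4 \left(-16\right) = -64$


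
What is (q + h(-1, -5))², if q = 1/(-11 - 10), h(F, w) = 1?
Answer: 400/441 ≈ 0.90703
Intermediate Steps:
q = -1/21 (q = 1/(-21) = -1/21 ≈ -0.047619)
(q + h(-1, -5))² = (-1/21 + 1)² = (20/21)² = 400/441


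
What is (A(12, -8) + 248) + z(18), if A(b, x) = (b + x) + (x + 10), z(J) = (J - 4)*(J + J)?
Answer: 758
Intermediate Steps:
z(J) = 2*J*(-4 + J) (z(J) = (-4 + J)*(2*J) = 2*J*(-4 + J))
A(b, x) = 10 + b + 2*x (A(b, x) = (b + x) + (10 + x) = 10 + b + 2*x)
(A(12, -8) + 248) + z(18) = ((10 + 12 + 2*(-8)) + 248) + 2*18*(-4 + 18) = ((10 + 12 - 16) + 248) + 2*18*14 = (6 + 248) + 504 = 254 + 504 = 758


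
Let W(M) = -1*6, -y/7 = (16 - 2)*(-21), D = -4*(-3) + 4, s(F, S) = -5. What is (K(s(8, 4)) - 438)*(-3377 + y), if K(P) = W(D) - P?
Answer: 579041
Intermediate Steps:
D = 16 (D = 12 + 4 = 16)
y = 2058 (y = -7*(16 - 2)*(-21) = -98*(-21) = -7*(-294) = 2058)
W(M) = -6
K(P) = -6 - P
(K(s(8, 4)) - 438)*(-3377 + y) = ((-6 - 1*(-5)) - 438)*(-3377 + 2058) = ((-6 + 5) - 438)*(-1319) = (-1 - 438)*(-1319) = -439*(-1319) = 579041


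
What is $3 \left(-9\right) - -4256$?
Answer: $4229$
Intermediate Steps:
$3 \left(-9\right) - -4256 = -27 + 4256 = 4229$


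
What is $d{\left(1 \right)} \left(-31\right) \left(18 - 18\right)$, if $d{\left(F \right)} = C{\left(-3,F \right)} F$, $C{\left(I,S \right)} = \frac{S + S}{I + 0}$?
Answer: $0$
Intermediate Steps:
$C{\left(I,S \right)} = \frac{2 S}{I}$
$d{\left(F \right)} = - \frac{2 F^{2}}{3}$ ($d{\left(F \right)} = \frac{2 F}{-3} F = 2 F \left(- \frac{1}{3}\right) F = - \frac{2 F}{3} F = - \frac{2 F^{2}}{3}$)
$d{\left(1 \right)} \left(-31\right) \left(18 - 18\right) = - \frac{2 \cdot 1^{2}}{3} \left(-31\right) \left(18 - 18\right) = \left(- \frac{2}{3}\right) 1 \left(-31\right) \left(18 - 18\right) = \left(- \frac{2}{3}\right) \left(-31\right) \left(18 - 18\right) = \frac{62}{3} \cdot 0 = 0$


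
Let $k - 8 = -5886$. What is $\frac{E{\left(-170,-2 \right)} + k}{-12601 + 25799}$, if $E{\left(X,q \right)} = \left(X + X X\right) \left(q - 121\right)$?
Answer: $- \frac{1769834}{6599} \approx -268.2$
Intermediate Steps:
$k = -5878$ ($k = 8 - 5886 = -5878$)
$E{\left(X,q \right)} = \left(-121 + q\right) \left(X + X^{2}\right)$ ($E{\left(X,q \right)} = \left(X + X^{2}\right) \left(-121 + q\right) = \left(-121 + q\right) \left(X + X^{2}\right)$)
$\frac{E{\left(-170,-2 \right)} + k}{-12601 + 25799} = \frac{- 170 \left(-121 - 2 - -20570 - -340\right) - 5878}{-12601 + 25799} = \frac{- 170 \left(-121 - 2 + 20570 + 340\right) - 5878}{13198} = \left(\left(-170\right) 20787 - 5878\right) \frac{1}{13198} = \left(-3533790 - 5878\right) \frac{1}{13198} = \left(-3539668\right) \frac{1}{13198} = - \frac{1769834}{6599}$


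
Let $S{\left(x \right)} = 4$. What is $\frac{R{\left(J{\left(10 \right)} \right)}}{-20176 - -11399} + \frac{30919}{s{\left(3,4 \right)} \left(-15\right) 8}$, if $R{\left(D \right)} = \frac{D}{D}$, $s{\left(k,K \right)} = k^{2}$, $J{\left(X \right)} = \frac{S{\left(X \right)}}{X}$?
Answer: $- \frac{271377143}{9479160} \approx -28.629$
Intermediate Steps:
$J{\left(X \right)} = \frac{4}{X}$
$R{\left(D \right)} = 1$
$\frac{R{\left(J{\left(10 \right)} \right)}}{-20176 - -11399} + \frac{30919}{s{\left(3,4 \right)} \left(-15\right) 8} = 1 \frac{1}{-20176 - -11399} + \frac{30919}{3^{2} \left(-15\right) 8} = 1 \frac{1}{-20176 + 11399} + \frac{30919}{9 \left(-15\right) 8} = 1 \frac{1}{-8777} + \frac{30919}{\left(-135\right) 8} = 1 \left(- \frac{1}{8777}\right) + \frac{30919}{-1080} = - \frac{1}{8777} + 30919 \left(- \frac{1}{1080}\right) = - \frac{1}{8777} - \frac{30919}{1080} = - \frac{271377143}{9479160}$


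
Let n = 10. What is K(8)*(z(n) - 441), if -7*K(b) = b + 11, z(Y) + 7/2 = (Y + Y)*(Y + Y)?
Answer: 1691/14 ≈ 120.79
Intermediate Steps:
z(Y) = -7/2 + 4*Y² (z(Y) = -7/2 + (Y + Y)*(Y + Y) = -7/2 + (2*Y)*(2*Y) = -7/2 + 4*Y²)
K(b) = -11/7 - b/7 (K(b) = -(b + 11)/7 = -(11 + b)/7 = -11/7 - b/7)
K(8)*(z(n) - 441) = (-11/7 - ⅐*8)*((-7/2 + 4*10²) - 441) = (-11/7 - 8/7)*((-7/2 + 4*100) - 441) = -19*((-7/2 + 400) - 441)/7 = -19*(793/2 - 441)/7 = -19/7*(-89/2) = 1691/14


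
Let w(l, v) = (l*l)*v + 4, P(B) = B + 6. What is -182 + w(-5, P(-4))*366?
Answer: 19582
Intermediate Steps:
P(B) = 6 + B
w(l, v) = 4 + v*l² (w(l, v) = l²*v + 4 = v*l² + 4 = 4 + v*l²)
-182 + w(-5, P(-4))*366 = -182 + (4 + (6 - 4)*(-5)²)*366 = -182 + (4 + 2*25)*366 = -182 + (4 + 50)*366 = -182 + 54*366 = -182 + 19764 = 19582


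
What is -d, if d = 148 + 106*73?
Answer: -7886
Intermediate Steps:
d = 7886 (d = 148 + 7738 = 7886)
-d = -1*7886 = -7886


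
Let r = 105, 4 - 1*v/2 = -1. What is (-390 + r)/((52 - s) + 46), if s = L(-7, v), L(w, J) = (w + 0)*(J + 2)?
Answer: -285/182 ≈ -1.5659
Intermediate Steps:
v = 10 (v = 8 - 2*(-1) = 8 + 2 = 10)
L(w, J) = w*(2 + J)
s = -84 (s = -7*(2 + 10) = -7*12 = -84)
(-390 + r)/((52 - s) + 46) = (-390 + 105)/((52 - 1*(-84)) + 46) = -285/((52 + 84) + 46) = -285/(136 + 46) = -285/182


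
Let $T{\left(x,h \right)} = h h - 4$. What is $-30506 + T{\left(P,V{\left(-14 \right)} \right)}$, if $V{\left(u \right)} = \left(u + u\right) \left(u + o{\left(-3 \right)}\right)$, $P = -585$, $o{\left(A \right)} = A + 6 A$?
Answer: $929890$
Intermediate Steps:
$o{\left(A \right)} = 7 A$
$V{\left(u \right)} = 2 u \left(-21 + u\right)$ ($V{\left(u \right)} = \left(u + u\right) \left(u + 7 \left(-3\right)\right) = 2 u \left(u - 21\right) = 2 u \left(-21 + u\right)$)
$T{\left(x,h \right)} = -4 + h^{2}$ ($T{\left(x,h \right)} = h^{2} - 4 = -4 + h^{2}$)
$-30506 + T{\left(P,V{\left(-14 \right)} \right)} = -30506 - \left(4 - \left(2 \left(-14\right) \left(-21 - 14\right)\right)^{2}\right) = -30506 - \left(4 - \left(2 \left(-14\right) \left(-35\right)\right)^{2}\right) = -30506 - \left(4 - 980^{2}\right) = -30506 + \left(-4 + 960400\right) = -30506 + 960396 = 929890$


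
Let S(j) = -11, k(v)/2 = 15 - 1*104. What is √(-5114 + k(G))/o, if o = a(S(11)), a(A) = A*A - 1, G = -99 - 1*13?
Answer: 7*I*√3/20 ≈ 0.60622*I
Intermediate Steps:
G = -112 (G = -99 - 13 = -112)
k(v) = -178 (k(v) = 2*(15 - 1*104) = 2*(15 - 104) = 2*(-89) = -178)
a(A) = -1 + A² (a(A) = A² - 1 = -1 + A²)
o = 120 (o = -1 + (-11)² = -1 + 121 = 120)
√(-5114 + k(G))/o = √(-5114 - 178)/120 = √(-5292)*(1/120) = (42*I*√3)*(1/120) = 7*I*√3/20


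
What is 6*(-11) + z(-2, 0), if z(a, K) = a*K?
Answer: -66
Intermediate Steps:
z(a, K) = K*a
6*(-11) + z(-2, 0) = 6*(-11) + 0*(-2) = -66 + 0 = -66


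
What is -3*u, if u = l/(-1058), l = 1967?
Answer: 5901/1058 ≈ 5.5775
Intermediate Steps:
u = -1967/1058 (u = 1967/(-1058) = 1967*(-1/1058) = -1967/1058 ≈ -1.8592)
-3*u = -3*(-1967/1058) = 5901/1058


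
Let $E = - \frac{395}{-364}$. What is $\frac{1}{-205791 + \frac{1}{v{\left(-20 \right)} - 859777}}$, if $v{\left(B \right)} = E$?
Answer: $- \frac{312958433}{64404028885867} \approx -4.8593 \cdot 10^{-6}$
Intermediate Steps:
$E = \frac{395}{364}$ ($E = \left(-395\right) \left(- \frac{1}{364}\right) = \frac{395}{364} \approx 1.0852$)
$v{\left(B \right)} = \frac{395}{364}$
$\frac{1}{-205791 + \frac{1}{v{\left(-20 \right)} - 859777}} = \frac{1}{-205791 + \frac{1}{\frac{395}{364} - 859777}} = \frac{1}{-205791 + \frac{1}{- \frac{312958433}{364}}} = \frac{1}{-205791 - \frac{364}{312958433}} = \frac{1}{- \frac{64404028885867}{312958433}} = - \frac{312958433}{64404028885867}$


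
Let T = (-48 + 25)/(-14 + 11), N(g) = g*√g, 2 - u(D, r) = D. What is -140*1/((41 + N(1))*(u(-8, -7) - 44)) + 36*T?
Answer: 14081/51 ≈ 276.10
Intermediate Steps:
u(D, r) = 2 - D
N(g) = g^(3/2)
T = 23/3 (T = -23/(-3) = -23*(-⅓) = 23/3 ≈ 7.6667)
-140*1/((41 + N(1))*(u(-8, -7) - 44)) + 36*T = -140*1/((41 + 1^(3/2))*((2 - 1*(-8)) - 44)) + 36*(23/3) = -140*1/((41 + 1)*((2 + 8) - 44)) + 276 = -140*1/(42*(10 - 44)) + 276 = -140/(42*(-34)) + 276 = -140/(-1428) + 276 = -140*(-1/1428) + 276 = 5/51 + 276 = 14081/51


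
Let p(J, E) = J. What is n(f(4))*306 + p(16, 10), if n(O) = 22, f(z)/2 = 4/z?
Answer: 6748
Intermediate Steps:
f(z) = 8/z (f(z) = 2*(4/z) = 8/z)
n(f(4))*306 + p(16, 10) = 22*306 + 16 = 6732 + 16 = 6748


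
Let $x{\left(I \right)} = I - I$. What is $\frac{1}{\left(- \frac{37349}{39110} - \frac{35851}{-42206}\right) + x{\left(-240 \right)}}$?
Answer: $- \frac{412669165}{43554821} \approx -9.4747$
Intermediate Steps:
$x{\left(I \right)} = 0$
$\frac{1}{\left(- \frac{37349}{39110} - \frac{35851}{-42206}\right) + x{\left(-240 \right)}} = \frac{1}{\left(- \frac{37349}{39110} - \frac{35851}{-42206}\right) + 0} = \frac{1}{\left(\left(-37349\right) \frac{1}{39110} - - \frac{35851}{42206}\right) + 0} = \frac{1}{\left(- \frac{37349}{39110} + \frac{35851}{42206}\right) + 0} = \frac{1}{- \frac{43554821}{412669165} + 0} = \frac{1}{- \frac{43554821}{412669165}} = - \frac{412669165}{43554821}$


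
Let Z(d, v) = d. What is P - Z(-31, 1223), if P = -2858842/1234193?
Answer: 35401141/1234193 ≈ 28.684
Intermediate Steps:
P = -2858842/1234193 (P = -2858842*1/1234193 = -2858842/1234193 ≈ -2.3164)
P - Z(-31, 1223) = -2858842/1234193 - 1*(-31) = -2858842/1234193 + 31 = 35401141/1234193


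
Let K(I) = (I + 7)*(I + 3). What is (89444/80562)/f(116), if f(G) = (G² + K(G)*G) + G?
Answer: 22361/34469740692 ≈ 6.4871e-7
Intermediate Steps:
K(I) = (3 + I)*(7 + I) (K(I) = (7 + I)*(3 + I) = (3 + I)*(7 + I))
f(G) = G + G² + G*(21 + G² + 10*G) (f(G) = (G² + (21 + G² + 10*G)*G) + G = (G² + G*(21 + G² + 10*G)) + G = G + G² + G*(21 + G² + 10*G))
(89444/80562)/f(116) = (89444/80562)/((116*(22 + 116² + 11*116))) = (89444*(1/80562))/((116*(22 + 13456 + 1276))) = 44722/(40281*((116*14754))) = (44722/40281)/1711464 = (44722/40281)*(1/1711464) = 22361/34469740692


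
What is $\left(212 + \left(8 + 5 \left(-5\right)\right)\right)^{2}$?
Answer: $38025$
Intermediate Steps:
$\left(212 + \left(8 + 5 \left(-5\right)\right)\right)^{2} = \left(212 + \left(8 - 25\right)\right)^{2} = \left(212 - 17\right)^{2} = 195^{2} = 38025$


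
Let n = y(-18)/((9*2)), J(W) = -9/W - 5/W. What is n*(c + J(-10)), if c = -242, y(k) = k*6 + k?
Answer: 8421/5 ≈ 1684.2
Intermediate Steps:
y(k) = 7*k (y(k) = 6*k + k = 7*k)
J(W) = -14/W
n = -7 (n = (7*(-18))/((9*2)) = -126/18 = -126*1/18 = -7)
n*(c + J(-10)) = -7*(-242 - 14/(-10)) = -7*(-242 - 14*(-1/10)) = -7*(-242 + 7/5) = -7*(-1203/5) = 8421/5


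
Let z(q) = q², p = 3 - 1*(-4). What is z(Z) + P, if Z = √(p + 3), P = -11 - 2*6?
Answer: -13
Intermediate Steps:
p = 7 (p = 3 + 4 = 7)
P = -23 (P = -11 - 12 = -23)
Z = √10 (Z = √(7 + 3) = √10 ≈ 3.1623)
z(Z) + P = (√10)² - 23 = 10 - 23 = -13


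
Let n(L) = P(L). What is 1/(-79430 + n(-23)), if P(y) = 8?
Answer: -1/79422 ≈ -1.2591e-5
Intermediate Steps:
n(L) = 8
1/(-79430 + n(-23)) = 1/(-79430 + 8) = 1/(-79422) = -1/79422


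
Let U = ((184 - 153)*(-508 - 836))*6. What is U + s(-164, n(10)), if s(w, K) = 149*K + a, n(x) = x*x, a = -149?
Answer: -235233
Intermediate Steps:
n(x) = x**2
s(w, K) = -149 + 149*K (s(w, K) = 149*K - 149 = -149 + 149*K)
U = -249984 (U = (31*(-1344))*6 = -41664*6 = -249984)
U + s(-164, n(10)) = -249984 + (-149 + 149*10**2) = -249984 + (-149 + 149*100) = -249984 + (-149 + 14900) = -249984 + 14751 = -235233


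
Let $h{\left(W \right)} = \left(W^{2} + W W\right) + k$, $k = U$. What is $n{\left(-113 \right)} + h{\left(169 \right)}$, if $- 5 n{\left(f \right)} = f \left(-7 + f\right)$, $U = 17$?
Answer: $54427$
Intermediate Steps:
$k = 17$
$h{\left(W \right)} = 17 + 2 W^{2}$ ($h{\left(W \right)} = \left(W^{2} + W W\right) + 17 = \left(W^{2} + W^{2}\right) + 17 = 2 W^{2} + 17 = 17 + 2 W^{2}$)
$n{\left(f \right)} = - \frac{f \left(-7 + f\right)}{5}$
$n{\left(-113 \right)} + h{\left(169 \right)} = \frac{1}{5} \left(-113\right) \left(7 - -113\right) + \left(17 + 2 \cdot 169^{2}\right) = \frac{1}{5} \left(-113\right) \left(7 + 113\right) + \left(17 + 2 \cdot 28561\right) = \frac{1}{5} \left(-113\right) 120 + \left(17 + 57122\right) = -2712 + 57139 = 54427$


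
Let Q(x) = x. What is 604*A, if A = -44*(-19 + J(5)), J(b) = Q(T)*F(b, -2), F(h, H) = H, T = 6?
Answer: 823856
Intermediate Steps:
J(b) = -12 (J(b) = 6*(-2) = -12)
A = 1364 (A = -44*(-19 - 12) = -44*(-31) = 1364)
604*A = 604*1364 = 823856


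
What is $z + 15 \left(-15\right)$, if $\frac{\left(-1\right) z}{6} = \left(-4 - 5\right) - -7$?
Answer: $-213$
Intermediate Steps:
$z = 12$ ($z = - 6 \left(\left(-4 - 5\right) - -7\right) = - 6 \left(-9 + 7\right) = \left(-6\right) \left(-2\right) = 12$)
$z + 15 \left(-15\right) = 12 + 15 \left(-15\right) = 12 - 225 = -213$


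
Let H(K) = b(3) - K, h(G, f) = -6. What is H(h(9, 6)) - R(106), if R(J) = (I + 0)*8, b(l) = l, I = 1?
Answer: 1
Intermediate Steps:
H(K) = 3 - K
R(J) = 8 (R(J) = (1 + 0)*8 = 1*8 = 8)
H(h(9, 6)) - R(106) = (3 - 1*(-6)) - 1*8 = (3 + 6) - 8 = 9 - 8 = 1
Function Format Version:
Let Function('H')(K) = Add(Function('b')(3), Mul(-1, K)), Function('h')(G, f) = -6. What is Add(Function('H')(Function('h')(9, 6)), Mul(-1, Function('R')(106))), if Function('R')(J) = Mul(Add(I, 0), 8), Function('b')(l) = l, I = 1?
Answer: 1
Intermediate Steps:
Function('H')(K) = Add(3, Mul(-1, K))
Function('R')(J) = 8 (Function('R')(J) = Mul(Add(1, 0), 8) = Mul(1, 8) = 8)
Add(Function('H')(Function('h')(9, 6)), Mul(-1, Function('R')(106))) = Add(Add(3, Mul(-1, -6)), Mul(-1, 8)) = Add(Add(3, 6), -8) = Add(9, -8) = 1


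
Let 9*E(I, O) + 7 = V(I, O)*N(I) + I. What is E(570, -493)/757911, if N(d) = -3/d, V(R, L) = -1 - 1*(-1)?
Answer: 563/6821199 ≈ 8.2537e-5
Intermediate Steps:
V(R, L) = 0 (V(R, L) = -1 + 1 = 0)
E(I, O) = -7/9 + I/9 (E(I, O) = -7/9 + (0*(-3/I) + I)/9 = -7/9 + (0 + I)/9 = -7/9 + I/9)
E(570, -493)/757911 = (-7/9 + (⅑)*570)/757911 = (-7/9 + 190/3)*(1/757911) = (563/9)*(1/757911) = 563/6821199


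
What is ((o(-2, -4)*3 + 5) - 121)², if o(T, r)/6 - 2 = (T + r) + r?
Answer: 67600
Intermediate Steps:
o(T, r) = 12 + 6*T + 12*r (o(T, r) = 12 + 6*((T + r) + r) = 12 + 6*(T + 2*r) = 12 + (6*T + 12*r) = 12 + 6*T + 12*r)
((o(-2, -4)*3 + 5) - 121)² = (((12 + 6*(-2) + 12*(-4))*3 + 5) - 121)² = (((12 - 12 - 48)*3 + 5) - 121)² = ((-48*3 + 5) - 121)² = ((-144 + 5) - 121)² = (-139 - 121)² = (-260)² = 67600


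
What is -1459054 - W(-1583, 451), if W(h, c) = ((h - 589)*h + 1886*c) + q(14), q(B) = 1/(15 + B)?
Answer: -166689565/29 ≈ -5.7479e+6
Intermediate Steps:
W(h, c) = 1/29 + 1886*c + h*(-589 + h) (W(h, c) = ((h - 589)*h + 1886*c) + 1/(15 + 14) = ((-589 + h)*h + 1886*c) + 1/29 = (h*(-589 + h) + 1886*c) + 1/29 = (1886*c + h*(-589 + h)) + 1/29 = 1/29 + 1886*c + h*(-589 + h))
-1459054 - W(-1583, 451) = -1459054 - (1/29 + (-1583)**2 - 589*(-1583) + 1886*451) = -1459054 - (1/29 + 2505889 + 932387 + 850586) = -1459054 - 1*124376999/29 = -1459054 - 124376999/29 = -166689565/29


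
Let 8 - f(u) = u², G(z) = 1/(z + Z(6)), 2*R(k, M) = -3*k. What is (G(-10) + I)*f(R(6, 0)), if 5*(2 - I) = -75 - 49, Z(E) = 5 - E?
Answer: -107237/55 ≈ -1949.8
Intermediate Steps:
R(k, M) = -3*k/2 (R(k, M) = (-3*k)/2 = -3*k/2)
G(z) = 1/(-1 + z) (G(z) = 1/(z + (5 - 1*6)) = 1/(z + (5 - 6)) = 1/(z - 1) = 1/(-1 + z))
f(u) = 8 - u²
I = 134/5 (I = 2 - (-75 - 49)/5 = 2 - ⅕*(-124) = 2 + 124/5 = 134/5 ≈ 26.800)
(G(-10) + I)*f(R(6, 0)) = (1/(-1 - 10) + 134/5)*(8 - (-3/2*6)²) = (1/(-11) + 134/5)*(8 - 1*(-9)²) = (-1/11 + 134/5)*(8 - 1*81) = 1469*(8 - 81)/55 = (1469/55)*(-73) = -107237/55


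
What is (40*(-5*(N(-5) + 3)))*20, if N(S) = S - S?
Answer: -12000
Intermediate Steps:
N(S) = 0
(40*(-5*(N(-5) + 3)))*20 = (40*(-5*(0 + 3)))*20 = (40*(-5*3))*20 = (40*(-15))*20 = -600*20 = -12000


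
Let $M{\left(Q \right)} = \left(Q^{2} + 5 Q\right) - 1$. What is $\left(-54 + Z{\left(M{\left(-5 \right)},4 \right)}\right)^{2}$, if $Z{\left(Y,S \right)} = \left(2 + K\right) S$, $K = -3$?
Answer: $3364$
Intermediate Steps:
$M{\left(Q \right)} = -1 + Q^{2} + 5 Q$
$Z{\left(Y,S \right)} = - S$ ($Z{\left(Y,S \right)} = \left(2 - 3\right) S = - S$)
$\left(-54 + Z{\left(M{\left(-5 \right)},4 \right)}\right)^{2} = \left(-54 - 4\right)^{2} = \left(-58\right)^{2} = 3364$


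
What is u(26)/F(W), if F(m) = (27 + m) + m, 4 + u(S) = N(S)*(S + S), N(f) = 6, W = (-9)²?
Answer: 44/27 ≈ 1.6296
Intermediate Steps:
W = 81
u(S) = -4 + 12*S (u(S) = -4 + 6*(S + S) = -4 + 6*(2*S) = -4 + 12*S)
F(m) = 27 + 2*m
u(26)/F(W) = (-4 + 12*26)/(27 + 2*81) = (-4 + 312)/(27 + 162) = 308/189 = 308*(1/189) = 44/27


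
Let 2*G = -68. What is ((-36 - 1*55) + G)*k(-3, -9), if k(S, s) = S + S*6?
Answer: 2625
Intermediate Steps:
G = -34 (G = (½)*(-68) = -34)
k(S, s) = 7*S (k(S, s) = S + 6*S = 7*S)
((-36 - 1*55) + G)*k(-3, -9) = ((-36 - 1*55) - 34)*(7*(-3)) = ((-36 - 55) - 34)*(-21) = (-91 - 34)*(-21) = -125*(-21) = 2625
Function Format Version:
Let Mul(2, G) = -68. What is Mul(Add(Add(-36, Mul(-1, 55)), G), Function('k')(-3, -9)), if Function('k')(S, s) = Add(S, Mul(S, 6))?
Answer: 2625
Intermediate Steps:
G = -34 (G = Mul(Rational(1, 2), -68) = -34)
Function('k')(S, s) = Mul(7, S) (Function('k')(S, s) = Add(S, Mul(6, S)) = Mul(7, S))
Mul(Add(Add(-36, Mul(-1, 55)), G), Function('k')(-3, -9)) = Mul(Add(Add(-36, Mul(-1, 55)), -34), Mul(7, -3)) = Mul(Add(Add(-36, -55), -34), -21) = Mul(Add(-91, -34), -21) = Mul(-125, -21) = 2625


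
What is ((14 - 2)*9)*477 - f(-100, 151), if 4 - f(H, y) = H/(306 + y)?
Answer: 23540884/457 ≈ 51512.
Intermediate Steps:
f(H, y) = 4 - H/(306 + y)
((14 - 2)*9)*477 - f(-100, 151) = ((14 - 2)*9)*477 - (1224 - 1*(-100) + 4*151)/(306 + 151) = (12*9)*477 - (1224 + 100 + 604)/457 = 108*477 - 1928/457 = 51516 - 1*1928/457 = 51516 - 1928/457 = 23540884/457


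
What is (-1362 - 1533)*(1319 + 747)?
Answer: -5981070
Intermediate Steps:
(-1362 - 1533)*(1319 + 747) = -2895*2066 = -5981070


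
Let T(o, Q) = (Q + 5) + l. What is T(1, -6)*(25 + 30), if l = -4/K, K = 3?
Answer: -385/3 ≈ -128.33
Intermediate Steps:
l = -4/3 ≈ -1.3333
T(o, Q) = 11/3 + Q (T(o, Q) = (Q + 5) - 4/3 = (5 + Q) - 4/3 = 11/3 + Q)
T(1, -6)*(25 + 30) = (11/3 - 6)*(25 + 30) = -7/3*55 = -385/3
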